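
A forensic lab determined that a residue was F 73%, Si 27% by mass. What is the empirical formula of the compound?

F4Si

Assume 100 g: 73 g F, 27 g Si.
F: 73 g ÷ 19.00 g/mol = 3.842 mol
Si: 27 g ÷ 28.09 g/mol = 0.9612 mol
Smallest is Si at 0.9612 mol; normalising gives F 3.997, Si 1.000
→ F4Si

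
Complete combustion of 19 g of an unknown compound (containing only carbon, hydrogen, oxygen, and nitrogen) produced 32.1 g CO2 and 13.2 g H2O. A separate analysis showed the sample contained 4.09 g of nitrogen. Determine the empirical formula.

C5H10N2O2

mol C = 32.1 / 44.01 = 0.7294; mass C = 0.7294 × 12.01 = 8.760 g
mol H = 2 × (13.2 / 18.02) = 1.465; mass H = 1.465 × 1.008 = 1.477 g
mol N = 4.09 / 14.01 = 0.2919
mass O = 19 − (14.33) = 4.673 g → mol O = 0.2921
Ratios (÷ 0.2919): C 2.498, H 5.018, N 1.000, O 1.001
Scaling by 2: C 5.00, H 10.04, N 2.00, O 2.00 → C5H10N2O2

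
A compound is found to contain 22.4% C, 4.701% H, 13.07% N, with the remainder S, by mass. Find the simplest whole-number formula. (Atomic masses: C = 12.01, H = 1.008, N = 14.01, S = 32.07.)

Assume 100 g: 22.4 g C, 4.701 g H, 13.07 g N, 59.829 g S.
C: 22.4 g ÷ 12.01 g/mol = 1.865 mol
H: 4.701 g ÷ 1.008 g/mol = 4.664 mol
N: 13.07 g ÷ 14.01 g/mol = 0.9329 mol
S: 59.829 g ÷ 32.07 g/mol = 1.866 mol
Divide by the smallest (0.9329 mol N): C 1.999, H 4.999, N 1.000, S 2.000
Ratio ≈ 2:5:1:2, so the empirical formula is C2H5NS2

C2H5NS2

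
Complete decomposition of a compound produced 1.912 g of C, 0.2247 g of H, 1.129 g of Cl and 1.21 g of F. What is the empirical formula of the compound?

Moles — C: 1.912 / 12.01 = 0.1592 mol; H: 0.2247 / 1.008 = 0.2229 mol; Cl: 1.129 / 35.45 = 0.03185 mol; F: 1.21 / 19.00 = 0.06368 mol
Ratios (÷ 0.03185): C 4.999, H 6.999, Cl 1.000, F 2.000
Ratio ≈ 5:7:1:2, so the empirical formula is C5H7ClF2

C5H7ClF2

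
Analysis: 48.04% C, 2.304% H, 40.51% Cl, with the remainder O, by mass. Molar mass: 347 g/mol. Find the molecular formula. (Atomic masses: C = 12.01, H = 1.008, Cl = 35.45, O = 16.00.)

C14H8Cl4O2

Assume 100 g: 48.04 g C, 2.304 g H, 40.51 g Cl, 9.146 g O.
Moles — C: 48.04 / 12.01 = 4 mol; H: 2.304 / 1.008 = 2.286 mol; Cl: 40.51 / 35.45 = 1.143 mol; O: 9.146 / 16.00 = 0.5716 mol
Divide by the smallest (0.5716 mol O): C 6.998, H 3.999, Cl 1.999, O 1.000
≈ 7:4:2:1 → C7H4Cl2O
Empirical-formula mass = 175.00 g/mol
n = 347 / 175.00 = 1.98 ≈ 2
Molecular formula = (C7H4Cl2O)×2 = C14H8Cl4O2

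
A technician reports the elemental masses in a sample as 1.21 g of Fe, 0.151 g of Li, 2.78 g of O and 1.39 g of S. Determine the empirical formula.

FeLiO8S2

n(Fe) = 1.21/55.85 = 0.02167, n(Li) = 0.151/6.94 = 0.02176, n(O) = 2.78/16.00 = 0.1737, n(S) = 1.39/32.07 = 0.04334
Divide by the smallest (0.02167 mol Fe): Fe 1.000, Li 1.004, O 8.020, S 2.001
Ratio ≈ 1:1:8:2, so the empirical formula is FeLiO8S2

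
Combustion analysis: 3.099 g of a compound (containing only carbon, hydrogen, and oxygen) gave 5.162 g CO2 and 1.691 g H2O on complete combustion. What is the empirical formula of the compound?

C5H8O4

mol C = 5.162 / 44.01 = 0.1173; mass C = 0.1173 × 12.01 = 1.409 g
mol H = 2 × (1.691 / 18.02) = 0.1877; mass H = 0.1877 × 1.008 = 0.1892 g
mass O = 3.099 − (1.598) = 1.501 g → mol O = 0.09382
Divide by the smallest (0.09382 mol O): C 1.250, H 2.000, O 1.000
Scaling by 4: C 5.00, H 8.00, O 4.00 → C5H8O4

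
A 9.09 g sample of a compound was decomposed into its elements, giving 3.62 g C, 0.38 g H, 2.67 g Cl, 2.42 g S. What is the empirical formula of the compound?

C4H5ClS

Moles — C: 3.62 / 12.01 = 0.3014 mol; H: 0.38 / 1.008 = 0.377 mol; Cl: 2.67 / 35.45 = 0.07532 mol; S: 2.42 / 32.07 = 0.07546 mol
Divide by the smallest (0.07532 mol Cl): C 4.002, H 5.005, Cl 1.000, S 1.002
→ C4H5ClS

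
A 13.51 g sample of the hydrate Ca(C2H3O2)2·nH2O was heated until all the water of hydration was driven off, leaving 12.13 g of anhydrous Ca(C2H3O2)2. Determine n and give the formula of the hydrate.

Mass of water lost = 13.51 − 12.13 = 1.38 g → 1.38 / 18.02 = 0.07658 mol H2O
Molar mass of Ca(C2H3O2)2 = 158.17 g/mol → mol Ca(C2H3O2)2 = 12.13 / 158.17 = 0.07669
n = 0.07658 / 0.07669 = 1.00 ≈ 1 → Ca(C2H3O2)2·H2O

Ca(C2H3O2)2·H2O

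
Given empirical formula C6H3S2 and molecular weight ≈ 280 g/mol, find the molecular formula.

Empirical-formula mass = 139.22 g/mol
n = 280 / 139.22 = 2.01 ≈ 2
Molecular formula = (C6H3S2)2 = C12H6S4

C12H6S4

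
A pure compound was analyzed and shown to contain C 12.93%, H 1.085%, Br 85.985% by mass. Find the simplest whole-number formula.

Assume 100 g: 12.93 g C, 1.085 g H, 85.985 g Br.
Moles — C: 12.93 / 12.01 = 1.077 mol; H: 1.085 / 1.008 = 1.076 mol; Br: 85.985 / 79.90 = 1.076 mol
Ratios (÷ 1.076): C 1.000, H 1.000, Br 1.000
≈ 1:1:1 → CHBr

CHBr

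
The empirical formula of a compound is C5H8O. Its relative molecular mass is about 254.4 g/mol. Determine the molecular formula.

C15H24O3

Empirical-formula mass = 84.11 g/mol
n = 254.4 / 84.11 = 3.02 ≈ 3
Molecular formula = (C5H8O)3 = C15H24O3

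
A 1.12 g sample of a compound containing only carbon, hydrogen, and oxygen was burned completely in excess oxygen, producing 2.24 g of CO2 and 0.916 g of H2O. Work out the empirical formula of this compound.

mol C = 2.24 / 44.01 = 0.05090; mass C = 0.05090 × 12.01 = 0.6113 g
mol H = 2 × (0.916 / 18.02) = 0.1017; mass H = 0.1017 × 1.008 = 0.1025 g
mass O = 1.12 − (0.7138) = 0.4062 g → mol O = 0.02539
Smallest is O at 0.02539 mol; normalising gives C 2.005, H 4.004, O 1.000
→ C2H4O

C2H4O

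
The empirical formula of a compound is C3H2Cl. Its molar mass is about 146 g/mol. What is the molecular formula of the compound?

Empirical-formula mass = 73.50 g/mol
n = 146 / 73.50 = 1.99 ≈ 2
Molecular formula = (C3H2Cl)2 = C6H4Cl2

C6H4Cl2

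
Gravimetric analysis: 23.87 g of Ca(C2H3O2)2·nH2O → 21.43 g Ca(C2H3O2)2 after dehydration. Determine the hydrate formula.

Mass of water lost = 23.87 − 21.43 = 2.44 g → 2.44 / 18.02 = 0.1354 mol H2O
Molar mass of Ca(C2H3O2)2 = 158.17 g/mol → mol Ca(C2H3O2)2 = 21.43 / 158.17 = 0.1355
n = 0.1354 / 0.1355 = 1.00 ≈ 1 → Ca(C2H3O2)2·H2O

Ca(C2H3O2)2·H2O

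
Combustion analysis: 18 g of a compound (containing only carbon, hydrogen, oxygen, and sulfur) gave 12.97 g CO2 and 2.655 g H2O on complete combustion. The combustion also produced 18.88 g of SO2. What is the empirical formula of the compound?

mol C = 12.97 / 44.01 = 0.2947; mass C = 0.2947 × 12.01 = 3.539 g
mol H = 2 × (2.655 / 18.02) = 0.2947; mass H = 0.2947 × 1.008 = 0.2970 g
mol S = 18.88 / 64.07 = 0.2947; mass S = 9.450 g
mass O = 18 − (13.29) = 4.713 g → mol O = 0.2946
Smallest is O at 0.2946 mol; normalising gives C 1.000, H 1.000, O 1.000, S 1.000
Ratio ≈ 1:1:1:1, so the empirical formula is CHOS

CHOS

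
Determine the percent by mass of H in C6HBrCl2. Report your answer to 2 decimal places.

0.45%

Molar mass = 6(12.01) + 1(1.008) + 1(79.90) + 2(35.45) = 223.868 g/mol
Mass of H per mole = 1 × 1.008 = 1.008 g
% H = 1.008 / 223.868 × 100 = 0.45%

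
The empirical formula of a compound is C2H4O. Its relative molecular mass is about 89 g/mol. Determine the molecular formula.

C4H8O2

Empirical-formula mass = 44.05 g/mol
n = 89 / 44.05 = 2.02 ≈ 2
Molecular formula = (C2H4O)2 = C4H8O2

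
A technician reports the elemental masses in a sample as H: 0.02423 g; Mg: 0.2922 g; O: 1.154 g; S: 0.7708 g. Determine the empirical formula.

Moles — H: 0.02423 / 1.008 = 0.02404 mol; Mg: 0.2922 / 24.31 = 0.01202 mol; O: 1.154 / 16.00 = 0.07212 mol; S: 0.7708 / 32.07 = 0.02403 mol
Divide by the smallest (0.01202 mol Mg): H 2.000, Mg 1.000, O 6.001, S 2.000
→ H2MgO6S2

H2MgO6S2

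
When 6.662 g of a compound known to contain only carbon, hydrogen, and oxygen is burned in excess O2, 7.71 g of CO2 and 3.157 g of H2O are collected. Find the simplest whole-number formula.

C2H4O3

mol C = 7.71 / 44.01 = 0.1752; mass C = 0.1752 × 12.01 = 2.104 g
mol H = 2 × (3.157 / 18.02) = 0.3504; mass H = 0.3504 × 1.008 = 0.3532 g
mass O = 6.662 − (2.457) = 4.205 g → mol O = 0.2628
Smallest is C at 0.1752 mol; normalising gives C 1.000, H 2.000, O 1.500
Scaling by 2: C 2.00, H 4.00, O 3.00 → C2H4O3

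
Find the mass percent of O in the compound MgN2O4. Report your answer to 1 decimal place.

55.0%

Molar mass = 1(24.31) + 2(14.01) + 4(16.00) = 116.330 g/mol
Mass of O per mole = 4 × 16.00 = 64.000 g
% O = 64.000 / 116.330 × 100 = 55.0%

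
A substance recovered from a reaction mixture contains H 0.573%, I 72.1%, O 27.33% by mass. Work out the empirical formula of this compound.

HIO3

Assume 100 g: 0.573 g H, 72.1 g I, 27.33 g O.
Moles — H: 0.573 / 1.008 = 0.5685 mol; I: 72.1 / 126.90 = 0.5682 mol; O: 27.33 / 16.00 = 1.708 mol
Divide by the smallest (0.5682 mol I): H 1.001, I 1.000, O 3.006
→ HIO3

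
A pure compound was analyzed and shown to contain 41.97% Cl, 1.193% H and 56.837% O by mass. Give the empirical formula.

Assume 100 g: 41.97 g Cl, 1.193 g H, 56.837 g O.
Cl: 41.97 g ÷ 35.45 g/mol = 1.184 mol
H: 1.193 g ÷ 1.008 g/mol = 1.184 mol
O: 56.837 g ÷ 16.00 g/mol = 3.552 mol
Ratios (÷ 1.184): Cl 1.000, H 1.000, O 3.001
≈ 1:1:3 → ClHO3

ClHO3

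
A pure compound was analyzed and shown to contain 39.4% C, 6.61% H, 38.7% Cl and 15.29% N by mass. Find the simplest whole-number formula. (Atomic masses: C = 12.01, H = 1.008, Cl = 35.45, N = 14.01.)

C3H6ClN

Assume 100 g: 39.4 g C, 6.61 g H, 38.7 g Cl, 15.29 g N.
Moles — C: 39.4 / 12.01 = 3.281 mol; H: 6.61 / 1.008 = 6.558 mol; Cl: 38.7 / 35.45 = 1.092 mol; N: 15.29 / 14.01 = 1.091 mol
Smallest is N at 1.091 mol; normalising gives C 3.006, H 6.009, Cl 1.000, N 1.000
Ratio ≈ 3:6:1:1, so the empirical formula is C3H6ClN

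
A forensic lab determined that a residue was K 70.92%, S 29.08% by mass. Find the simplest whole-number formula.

Assume 100 g: 70.92 g K, 29.08 g S.
K: 70.92 g ÷ 39.10 g/mol = 1.814 mol
S: 29.08 g ÷ 32.07 g/mol = 0.9068 mol
Divide by the smallest (0.9068 mol S): K 2.000, S 1.000
→ K2S

K2S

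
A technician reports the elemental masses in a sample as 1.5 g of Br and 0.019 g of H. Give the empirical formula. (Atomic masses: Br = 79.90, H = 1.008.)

BrH

n(Br) = 1.5/79.90 = 0.01877, n(H) = 0.019/1.008 = 0.01885
Smallest is Br at 0.01877 mol; normalising gives Br 1.000, H 1.004
≈ 1:1 → BrH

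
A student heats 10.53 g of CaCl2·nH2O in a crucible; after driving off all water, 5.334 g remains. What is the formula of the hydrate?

CaCl2·6H2O

Mass of water lost = 10.53 − 5.334 = 5.196 g → 5.196 / 18.02 = 0.2883 mol H2O
Molar mass of CaCl2 = 110.98 g/mol → mol CaCl2 = 5.334 / 110.98 = 0.04806
n = 0.2883 / 0.04806 = 6.00 ≈ 6 → CaCl2·6H2O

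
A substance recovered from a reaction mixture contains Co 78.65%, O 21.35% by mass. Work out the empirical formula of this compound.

CoO

Assume 100 g: 78.65 g Co, 21.35 g O.
n(Co) = 78.65/58.93 = 1.335, n(O) = 21.35/16.00 = 1.334
Ratios (÷ 1.334): Co 1.000, O 1.000
≈ 1:1 → CoO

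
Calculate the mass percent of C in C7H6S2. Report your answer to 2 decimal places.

54.50%

Molar mass = 7(12.01) + 6(1.008) + 2(32.07) = 154.258 g/mol
Mass of C per mole = 7 × 12.01 = 84.070 g
% C = 84.070 / 154.258 × 100 = 54.50%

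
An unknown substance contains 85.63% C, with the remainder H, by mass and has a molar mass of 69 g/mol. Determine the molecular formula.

C5H10

Assume 100 g: 85.63 g C, 14.37 g H.
Moles — C: 85.63 / 12.01 = 7.13 mol; H: 14.37 / 1.008 = 14.26 mol
Smallest is C at 7.13 mol; normalising gives C 1.000, H 1.999
→ CH2
Empirical-formula mass = 14.03 g/mol
n = 69 / 14.03 = 4.92 ≈ 5
Molecular formula = (CH2)×5 = C5H10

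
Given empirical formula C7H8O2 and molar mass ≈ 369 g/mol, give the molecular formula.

C21H24O6

Empirical-formula mass = 124.13 g/mol
n = 369 / 124.13 = 2.97 ≈ 3
Molecular formula = (C7H8O2)3 = C21H24O6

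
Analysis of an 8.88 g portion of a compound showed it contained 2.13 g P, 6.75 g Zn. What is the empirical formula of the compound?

P2Zn3

Moles — P: 2.13 / 30.97 = 0.06878 mol; Zn: 6.75 / 65.38 = 0.1032 mol
Divide by the smallest (0.06878 mol P): P 1.000, Zn 1.501
×2: P 2.00, Zn 3.00 → P2Zn3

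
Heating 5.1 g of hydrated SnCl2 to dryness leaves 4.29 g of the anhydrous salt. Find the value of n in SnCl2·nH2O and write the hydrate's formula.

Mass of water lost = 5.1 − 4.29 = 0.81 g → 0.81 / 18.02 = 0.04495 mol H2O
Molar mass of SnCl2 = 189.61 g/mol → mol SnCl2 = 4.29 / 189.61 = 0.02263
n = 0.04495 / 0.02263 = 1.99 ≈ 2 → SnCl2·2H2O

SnCl2·2H2O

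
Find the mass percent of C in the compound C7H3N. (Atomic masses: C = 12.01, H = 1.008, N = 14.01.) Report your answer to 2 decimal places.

83.15%

Molar mass = 7(12.01) + 3(1.008) + 1(14.01) = 101.104 g/mol
Mass of C per mole = 7 × 12.01 = 84.070 g
% C = 84.070 / 101.104 × 100 = 83.15%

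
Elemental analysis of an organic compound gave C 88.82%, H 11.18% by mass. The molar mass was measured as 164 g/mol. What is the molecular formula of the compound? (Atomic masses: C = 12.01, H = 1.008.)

C12H18

Assume 100 g: 88.82 g C, 11.18 g H.
n(C) = 88.82/12.01 = 7.396, n(H) = 11.18/1.008 = 11.09
Ratios (÷ 7.396): C 1.000, H 1.500
Scaling by 2: C 2.00, H 3.00 → C2H3
Empirical-formula mass = 27.04 g/mol
n = 164 / 27.04 = 6.06 ≈ 6
Molecular formula = (C2H3)×6 = C12H18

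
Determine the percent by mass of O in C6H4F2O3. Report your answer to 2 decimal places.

Molar mass = 6(12.01) + 4(1.008) + 2(19.00) + 3(16.00) = 162.092 g/mol
Mass of O per mole = 3 × 16.00 = 48.000 g
% O = 48.000 / 162.092 × 100 = 29.61%

29.61%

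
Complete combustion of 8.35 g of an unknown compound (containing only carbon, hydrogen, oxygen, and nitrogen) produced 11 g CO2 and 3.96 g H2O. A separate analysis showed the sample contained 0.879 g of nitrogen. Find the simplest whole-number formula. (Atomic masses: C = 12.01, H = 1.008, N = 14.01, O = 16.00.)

C4H7NO4

mol C = 11 / 44.01 = 0.2499; mass C = 0.2499 × 12.01 = 3.002 g
mol H = 2 × (3.96 / 18.02) = 0.4395; mass H = 0.4395 × 1.008 = 0.4430 g
mol N = 0.879 / 14.01 = 0.06274
mass O = 8.35 − (4.324) = 4.026 g → mol O = 0.2516
Smallest is N at 0.06274 mol; normalising gives C 3.984, H 7.005, N 1.000, O 4.011
≈ 4:7:1:4 → C4H7NO4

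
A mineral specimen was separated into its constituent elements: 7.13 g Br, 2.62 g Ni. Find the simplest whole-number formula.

n(Br) = 7.13/79.90 = 0.08924, n(Ni) = 2.62/58.69 = 0.04464
Smallest is Ni at 0.04464 mol; normalising gives Br 1.999, Ni 1.000
≈ 2:1 → Br2Ni

Br2Ni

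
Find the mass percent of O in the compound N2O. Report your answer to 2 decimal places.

Molar mass = 2(14.01) + 1(16.00) = 44.020 g/mol
Mass of O per mole = 1 × 16.00 = 16.000 g
% O = 16.000 / 44.020 × 100 = 36.35%

36.35%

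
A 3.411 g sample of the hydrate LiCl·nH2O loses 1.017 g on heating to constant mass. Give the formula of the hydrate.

LiCl·H2O

Mass of anhydrous LiCl = 3.411 − 1.017 = 2.394 g
mol H2O = 1.017 / 18.02 = 0.05644
Molar mass of LiCl = 42.39 g/mol → mol LiCl = 2.394 / 42.39 = 0.05648
n = 0.05644 / 0.05648 = 1.00 ≈ 1 → LiCl·H2O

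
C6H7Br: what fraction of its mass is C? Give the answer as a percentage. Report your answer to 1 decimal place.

Molar mass = 6(12.01) + 7(1.008) + 1(79.90) = 159.016 g/mol
Mass of C per mole = 6 × 12.01 = 72.060 g
% C = 72.060 / 159.016 × 100 = 45.3%

45.3%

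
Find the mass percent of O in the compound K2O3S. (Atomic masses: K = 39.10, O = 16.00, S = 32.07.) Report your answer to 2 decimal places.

30.33%

Molar mass = 2(39.10) + 3(16.00) + 1(32.07) = 158.270 g/mol
Mass of O per mole = 3 × 16.00 = 48.000 g
% O = 48.000 / 158.270 × 100 = 30.33%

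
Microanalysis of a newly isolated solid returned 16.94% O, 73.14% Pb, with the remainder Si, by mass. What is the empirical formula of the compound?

Assume 100 g: 16.94 g O, 73.14 g Pb, 9.92 g Si.
n(O) = 16.94/16.00 = 1.059, n(Pb) = 73.14/207.2 = 0.353, n(Si) = 9.92/28.09 = 0.3532
Smallest is Pb at 0.353 mol; normalising gives O 2.999, Pb 1.000, Si 1.000
Ratio ≈ 3:1:1, so the empirical formula is O3PbSi

O3PbSi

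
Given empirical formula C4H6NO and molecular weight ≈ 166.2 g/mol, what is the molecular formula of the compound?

C8H12N2O2

Empirical-formula mass = 84.10 g/mol
n = 166.2 / 84.10 = 1.98 ≈ 2
Molecular formula = (C4H6NO)2 = C8H12N2O2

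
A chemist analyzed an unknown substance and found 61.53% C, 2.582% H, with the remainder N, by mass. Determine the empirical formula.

C2HN

Assume 100 g: 61.53 g C, 2.582 g H, 35.888 g N.
n(C) = 61.53/12.01 = 5.123, n(H) = 2.582/1.008 = 2.562, n(N) = 35.888/14.01 = 2.562
Ratios (÷ 2.562): C 2.000, H 1.000, N 1.000
≈ 2:1:1 → C2HN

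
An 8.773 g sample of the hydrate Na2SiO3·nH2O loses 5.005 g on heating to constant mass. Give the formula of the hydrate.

Mass of anhydrous Na2SiO3 = 8.773 − 5.005 = 3.768 g
mol H2O = 5.005 / 18.02 = 0.2777
Molar mass of Na2SiO3 = 122.07 g/mol → mol Na2SiO3 = 3.768 / 122.07 = 0.03087
n = 0.2777 / 0.03087 = 9.00 ≈ 9 → Na2SiO3·9H2O

Na2SiO3·9H2O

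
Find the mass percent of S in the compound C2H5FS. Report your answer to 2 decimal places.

40.02%

Molar mass = 2(12.01) + 5(1.008) + 1(19.00) + 1(32.07) = 80.130 g/mol
Mass of S per mole = 1 × 32.07 = 32.070 g
% S = 32.070 / 80.130 × 100 = 40.02%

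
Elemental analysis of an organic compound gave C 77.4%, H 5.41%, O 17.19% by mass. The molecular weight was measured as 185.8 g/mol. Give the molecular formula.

C12H10O2

Assume 100 g: 77.4 g C, 5.41 g H, 17.19 g O.
C: 77.4 g ÷ 12.01 g/mol = 6.445 mol
H: 5.41 g ÷ 1.008 g/mol = 5.367 mol
O: 17.19 g ÷ 16.00 g/mol = 1.074 mol
Ratios (÷ 1.074): C 5.998, H 4.996, O 1.000
Ratio ≈ 6:5:1, so the empirical formula is C6H5O
Empirical-formula mass = 93.10 g/mol
n = 185.8 / 93.10 = 2.00 ≈ 2
Molecular formula = (C6H5O)×2 = C12H10O2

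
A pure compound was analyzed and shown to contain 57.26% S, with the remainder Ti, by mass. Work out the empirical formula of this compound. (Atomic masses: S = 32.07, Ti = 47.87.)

Assume 100 g: 57.26 g S, 42.74 g Ti.
Moles — S: 57.26 / 32.07 = 1.785 mol; Ti: 42.74 / 47.87 = 0.8928 mol
Smallest is Ti at 0.8928 mol; normalising gives S 2.000, Ti 1.000
→ S2Ti

S2Ti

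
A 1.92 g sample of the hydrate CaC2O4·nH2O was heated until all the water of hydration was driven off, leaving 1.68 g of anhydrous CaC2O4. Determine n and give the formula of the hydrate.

CaC2O4·H2O

Mass of water lost = 1.92 − 1.68 = 0.24 g → 0.24 / 18.02 = 0.01332 mol H2O
Molar mass of CaC2O4 = 128.10 g/mol → mol CaC2O4 = 1.68 / 128.10 = 0.01311
n = 0.01332 / 0.01311 = 1.02 ≈ 1 → CaC2O4·H2O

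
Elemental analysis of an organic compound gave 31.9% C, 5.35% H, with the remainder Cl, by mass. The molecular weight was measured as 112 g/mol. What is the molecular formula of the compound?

C3H6Cl2

Assume 100 g: 31.9 g C, 5.35 g H, 62.75 g Cl.
C: 31.9 g ÷ 12.01 g/mol = 2.656 mol
H: 5.35 g ÷ 1.008 g/mol = 5.308 mol
Cl: 62.75 g ÷ 35.45 g/mol = 1.77 mol
Divide by the smallest (1.77 mol Cl): C 1.501, H 2.998, Cl 1.000
Multiply by 2: C 3.00, H 6.00, Cl 2.00 → C3H6Cl2
Empirical-formula mass = 112.98 g/mol
n = 112 / 112.98 = 0.99 ≈ 1
Molecular formula = empirical formula = C3H6Cl2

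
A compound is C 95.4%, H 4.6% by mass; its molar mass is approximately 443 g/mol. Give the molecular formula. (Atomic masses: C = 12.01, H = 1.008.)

C35H20

Assume 100 g: 95.4 g C, 4.6 g H.
n(C) = 95.4/12.01 = 7.943, n(H) = 4.6/1.008 = 4.563
Smallest is H at 4.563 mol; normalising gives C 1.741, H 1.000
Scaling by 4: C 6.96, H 4.00 → C7H4
Empirical-formula mass = 88.10 g/mol
n = 443 / 88.10 = 5.03 ≈ 5
Molecular formula = (C7H4)×5 = C35H20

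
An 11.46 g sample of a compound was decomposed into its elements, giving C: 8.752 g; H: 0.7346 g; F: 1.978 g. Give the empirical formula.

C7H7F

C: 8.752 g ÷ 12.01 g/mol = 0.7287 mol
H: 0.7346 g ÷ 1.008 g/mol = 0.7288 mol
F: 1.978 g ÷ 19.00 g/mol = 0.1041 mol
Smallest is F at 0.1041 mol; normalising gives C 7.000, H 7.000, F 1.000
≈ 7:7:1 → C7H7F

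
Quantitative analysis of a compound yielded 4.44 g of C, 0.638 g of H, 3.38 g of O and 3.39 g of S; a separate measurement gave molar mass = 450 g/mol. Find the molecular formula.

n(C) = 4.44/12.01 = 0.3697, n(H) = 0.638/1.008 = 0.6329, n(O) = 3.38/16.00 = 0.2112, n(S) = 3.39/32.07 = 0.1057
Smallest is S at 0.1057 mol; normalising gives C 3.497, H 5.988, O 1.998, S 1.000
×2: C 6.99, H 11.98, O 4.00, S 2.00 → C7H12O4S2
Empirical-formula mass = 224.31 g/mol
n = 450 / 224.31 = 2.01 ≈ 2
Molecular formula = (C7H12O4S2)×2 = C14H24O8S4

C14H24O8S4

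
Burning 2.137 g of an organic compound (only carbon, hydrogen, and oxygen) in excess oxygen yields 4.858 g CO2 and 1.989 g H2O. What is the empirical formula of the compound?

mol C = 4.858 / 44.01 = 0.1104; mass C = 0.1104 × 12.01 = 1.326 g
mol H = 2 × (1.989 / 18.02) = 0.2208; mass H = 0.2208 × 1.008 = 0.2225 g
mass O = 2.137 − (1.548) = 0.5888 g → mol O = 0.03680
Smallest is O at 0.0368 mol; normalising gives C 3.000, H 5.999, O 1.000
≈ 3:6:1 → C3H6O

C3H6O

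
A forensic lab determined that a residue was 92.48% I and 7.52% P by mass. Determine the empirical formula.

Assume 100 g: 92.48 g I, 7.52 g P.
Moles — I: 92.48 / 126.90 = 0.7288 mol; P: 7.52 / 30.97 = 0.2428 mol
Divide by the smallest (0.2428 mol P): I 3.001, P 1.000
→ I3P

I3P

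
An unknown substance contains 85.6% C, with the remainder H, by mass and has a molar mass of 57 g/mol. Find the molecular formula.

Assume 100 g: 85.6 g C, 14.4 g H.
Moles — C: 85.6 / 12.01 = 7.127 mol; H: 14.4 / 1.008 = 14.29 mol
Divide by the smallest (7.127 mol C): C 1.000, H 2.004
→ CH2
Empirical-formula mass = 14.03 g/mol
n = 57 / 14.03 = 4.06 ≈ 4
Molecular formula = (CH2)×4 = C4H8

C4H8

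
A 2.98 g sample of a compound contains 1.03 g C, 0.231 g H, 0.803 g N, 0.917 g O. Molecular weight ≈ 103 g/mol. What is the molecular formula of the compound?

C3H8N2O2

C: 1.03 g ÷ 12.01 g/mol = 0.08576 mol
H: 0.231 g ÷ 1.008 g/mol = 0.2292 mol
N: 0.803 g ÷ 14.01 g/mol = 0.05732 mol
O: 0.917 g ÷ 16.00 g/mol = 0.05731 mol
Divide by the smallest (0.05731 mol O): C 1.496, H 3.999, N 1.000, O 1.000
Scaling by 2: C 2.99, H 8.00, N 2.00, O 2.00 → C3H8N2O2
Empirical-formula mass = 104.11 g/mol
n = 103 / 104.11 = 0.99 ≈ 1
Molecular formula = empirical formula = C3H8N2O2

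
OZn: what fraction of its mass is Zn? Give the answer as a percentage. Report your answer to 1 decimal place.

Molar mass = 1(16.00) + 1(65.38) = 81.380 g/mol
Mass of Zn per mole = 1 × 65.38 = 65.380 g
% Zn = 65.380 / 81.380 × 100 = 80.3%

80.3%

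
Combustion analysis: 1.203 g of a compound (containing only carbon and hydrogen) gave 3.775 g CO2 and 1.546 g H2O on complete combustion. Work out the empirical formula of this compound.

CH2

mol C = 3.775 / 44.01 = 0.08578; mass C = 0.08578 × 12.01 = 1.030 g
mol H = 2 × (1.546 / 18.02) = 0.1716; mass H = 0.1716 × 1.008 = 0.1730 g
Divide by the smallest (0.08578 mol C): C 1.000, H 2.000
→ CH2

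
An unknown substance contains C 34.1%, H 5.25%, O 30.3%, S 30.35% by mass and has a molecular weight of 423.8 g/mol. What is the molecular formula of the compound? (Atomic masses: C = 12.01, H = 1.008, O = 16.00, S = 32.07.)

C12H22O8S4

Assume 100 g: 34.1 g C, 5.25 g H, 30.3 g O, 30.35 g S.
n(C) = 34.1/12.01 = 2.839, n(H) = 5.25/1.008 = 5.208, n(O) = 30.3/16.00 = 1.894, n(S) = 30.35/32.07 = 0.9464
Ratios (÷ 0.9464): C 3.000, H 5.504, O 2.001, S 1.000
×2: C 6.00, H 11.01, O 4.00, S 2.00 → C6H11O4S2
Empirical-formula mass = 211.29 g/mol
n = 423.8 / 211.29 = 2.01 ≈ 2
Molecular formula = (C6H11O4S2)×2 = C12H22O8S4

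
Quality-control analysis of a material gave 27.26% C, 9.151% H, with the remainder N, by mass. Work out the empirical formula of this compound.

CH4N2

Assume 100 g: 27.26 g C, 9.151 g H, 63.589 g N.
C: 27.26 g ÷ 12.01 g/mol = 2.27 mol
H: 9.151 g ÷ 1.008 g/mol = 9.078 mol
N: 63.589 g ÷ 14.01 g/mol = 4.539 mol
Divide by the smallest (2.27 mol C): C 1.000, H 4.000, N 2.000
→ CH4N2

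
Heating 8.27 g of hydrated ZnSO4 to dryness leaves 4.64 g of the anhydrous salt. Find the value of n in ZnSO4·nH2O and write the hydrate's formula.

ZnSO4·7H2O

Mass of water lost = 8.27 − 4.64 = 3.63 g → 3.63 / 18.02 = 0.2014 mol H2O
Molar mass of ZnSO4 = 161.45 g/mol → mol ZnSO4 = 4.64 / 161.45 = 0.02874
n = 0.2014 / 0.02874 = 7.01 ≈ 7 → ZnSO4·7H2O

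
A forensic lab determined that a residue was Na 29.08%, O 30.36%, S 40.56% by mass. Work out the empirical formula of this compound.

Assume 100 g: 29.08 g Na, 30.36 g O, 40.56 g S.
n(Na) = 29.08/22.99 = 1.265, n(O) = 30.36/16.00 = 1.897, n(S) = 40.56/32.07 = 1.265
Divide by the smallest (1.265 mol S): Na 1.000, O 1.500, S 1.000
Multiply by 2: Na 2.00, O 3.00, S 2.00 → Na2O3S2

Na2O3S2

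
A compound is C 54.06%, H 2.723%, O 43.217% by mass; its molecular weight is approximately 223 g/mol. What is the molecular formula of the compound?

Assume 100 g: 54.06 g C, 2.723 g H, 43.217 g O.
Moles — C: 54.06 / 12.01 = 4.501 mol; H: 2.723 / 1.008 = 2.701 mol; O: 43.217 / 16.00 = 2.701 mol
Divide by the smallest (2.701 mol O): C 1.666, H 1.000, O 1.000
Multiply by 3: C 5.00, H 3.00, O 3.00 → C5H3O3
Empirical-formula mass = 111.07 g/mol
n = 223 / 111.07 = 2.01 ≈ 2
Molecular formula = (C5H3O3)×2 = C10H6O6

C10H6O6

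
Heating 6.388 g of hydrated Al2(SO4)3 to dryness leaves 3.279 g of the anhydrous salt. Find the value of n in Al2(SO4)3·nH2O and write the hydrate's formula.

Mass of water lost = 6.388 − 3.279 = 3.109 g → 3.109 / 18.02 = 0.1725 mol H2O
Molar mass of Al2(SO4)3 = 342.17 g/mol → mol Al2(SO4)3 = 3.279 / 342.17 = 0.009583
n = 0.1725 / 0.009583 = 18.00 ≈ 18 → Al2(SO4)3·18H2O

Al2(SO4)3·18H2O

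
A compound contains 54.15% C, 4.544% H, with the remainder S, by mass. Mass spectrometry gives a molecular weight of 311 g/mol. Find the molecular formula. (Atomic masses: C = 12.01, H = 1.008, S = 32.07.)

C14H14S4

Assume 100 g: 54.15 g C, 4.544 g H, 41.306 g S.
n(C) = 54.15/12.01 = 4.509, n(H) = 4.544/1.008 = 4.508, n(S) = 41.306/32.07 = 1.288
Ratios (÷ 1.288): C 3.501, H 3.500, S 1.000
Scaling by 2: C 7.00, H 7.00, S 2.00 → C7H7S2
Empirical-formula mass = 155.27 g/mol
n = 311 / 155.27 = 2.00 ≈ 2
Molecular formula = (C7H7S2)×2 = C14H14S4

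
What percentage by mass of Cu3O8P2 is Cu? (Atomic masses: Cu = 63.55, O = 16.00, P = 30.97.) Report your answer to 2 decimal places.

50.09%

Molar mass = 3(63.55) + 8(16.00) + 2(30.97) = 380.590 g/mol
Mass of Cu per mole = 3 × 63.55 = 190.650 g
% Cu = 190.650 / 380.590 × 100 = 50.09%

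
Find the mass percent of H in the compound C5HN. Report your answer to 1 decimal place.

Molar mass = 5(12.01) + 1(1.008) + 1(14.01) = 75.068 g/mol
Mass of H per mole = 1 × 1.008 = 1.008 g
% H = 1.008 / 75.068 × 100 = 1.3%

1.3%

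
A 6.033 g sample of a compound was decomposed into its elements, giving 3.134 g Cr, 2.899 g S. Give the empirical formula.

Moles — Cr: 3.134 / 52.00 = 0.06027 mol; S: 2.899 / 32.07 = 0.0904 mol
Smallest is Cr at 0.06027 mol; normalising gives Cr 1.000, S 1.500
Scaling by 2: Cr 2.00, S 3.00 → Cr2S3

Cr2S3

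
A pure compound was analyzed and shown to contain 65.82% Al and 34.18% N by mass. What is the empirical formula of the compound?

AlN

Assume 100 g: 65.82 g Al, 34.18 g N.
Moles — Al: 65.82 / 26.98 = 2.44 mol; N: 34.18 / 14.01 = 2.44 mol
Ratios (÷ 2.44): Al 1.000, N 1.000
≈ 1:1 → AlN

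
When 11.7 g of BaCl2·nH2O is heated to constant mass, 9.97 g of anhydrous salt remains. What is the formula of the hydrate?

Mass of water lost = 11.7 − 9.97 = 1.73 g → 1.73 / 18.02 = 0.096 mol H2O
Molar mass of BaCl2 = 208.23 g/mol → mol BaCl2 = 9.97 / 208.23 = 0.04788
n = 0.096 / 0.04788 = 2.01 ≈ 2 → BaCl2·2H2O

BaCl2·2H2O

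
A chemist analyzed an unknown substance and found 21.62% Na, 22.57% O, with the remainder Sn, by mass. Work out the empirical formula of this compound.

Na2O3Sn

Assume 100 g: 21.62 g Na, 22.57 g O, 55.81 g Sn.
Moles — Na: 21.62 / 22.99 = 0.9404 mol; O: 22.57 / 16.00 = 1.411 mol; Sn: 55.81 / 118.71 = 0.4701 mol
Ratios (÷ 0.4701): Na 2.000, O 3.000, Sn 1.000
→ Na2O3Sn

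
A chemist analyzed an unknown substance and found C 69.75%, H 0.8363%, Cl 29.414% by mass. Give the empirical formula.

Assume 100 g: 69.75 g C, 0.8363 g H, 29.414 g Cl.
Moles — C: 69.75 / 12.01 = 5.808 mol; H: 0.8363 / 1.008 = 0.8297 mol; Cl: 29.414 / 35.45 = 0.8297 mol
Ratios (÷ 0.8297): C 7.000, H 1.000, Cl 1.000
→ C7HCl

C7HCl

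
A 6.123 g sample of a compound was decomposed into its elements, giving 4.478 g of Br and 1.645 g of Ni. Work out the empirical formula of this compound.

Moles — Br: 4.478 / 79.90 = 0.05605 mol; Ni: 1.645 / 58.69 = 0.02803 mol
Divide by the smallest (0.02803 mol Ni): Br 2.000, Ni 1.000
Ratio ≈ 2:1, so the empirical formula is Br2Ni

Br2Ni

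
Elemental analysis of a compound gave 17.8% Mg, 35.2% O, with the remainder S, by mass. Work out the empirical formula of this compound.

Assume 100 g: 17.8 g Mg, 35.2 g O, 47 g S.
n(Mg) = 17.8/24.31 = 0.7322, n(O) = 35.2/16.00 = 2.2, n(S) = 47/32.07 = 1.466
Smallest is Mg at 0.7322 mol; normalising gives Mg 1.000, O 3.005, S 2.002
Ratio ≈ 1:3:2, so the empirical formula is MgO3S2

MgO3S2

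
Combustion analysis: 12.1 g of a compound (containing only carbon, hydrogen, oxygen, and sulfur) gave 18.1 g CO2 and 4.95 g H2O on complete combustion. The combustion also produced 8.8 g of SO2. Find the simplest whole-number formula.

mol C = 18.1 / 44.01 = 0.4113; mass C = 0.4113 × 12.01 = 4.939 g
mol H = 2 × (4.95 / 18.02) = 0.5494; mass H = 0.5494 × 1.008 = 0.5538 g
mol S = 8.8 / 64.07 = 0.1373; mass S = 4.405 g
mass O = 12.1 − (9.898) = 2.202 g → mol O = 0.1376
Divide by the smallest (0.1373 mol S): C 2.994, H 4.000, O 1.002, S 1.000
Ratio ≈ 3:4:1:1, so the empirical formula is C3H4OS

C3H4OS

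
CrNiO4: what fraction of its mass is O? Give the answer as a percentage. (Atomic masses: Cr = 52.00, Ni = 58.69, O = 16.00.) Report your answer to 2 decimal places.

Molar mass = 1(52.00) + 1(58.69) + 4(16.00) = 174.690 g/mol
Mass of O per mole = 4 × 16.00 = 64.000 g
% O = 64.000 / 174.690 × 100 = 36.64%

36.64%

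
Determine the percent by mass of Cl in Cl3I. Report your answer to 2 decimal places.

Molar mass = 3(35.45) + 1(126.90) = 233.250 g/mol
Mass of Cl per mole = 3 × 35.45 = 106.350 g
% Cl = 106.350 / 233.250 × 100 = 45.59%

45.59%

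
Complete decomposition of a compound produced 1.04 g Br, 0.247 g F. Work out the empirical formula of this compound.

BrF

n(Br) = 1.04/79.90 = 0.01302, n(F) = 0.247/19.00 = 0.013
Divide by the smallest (0.013 mol F): Br 1.001, F 1.000
≈ 1:1 → BrF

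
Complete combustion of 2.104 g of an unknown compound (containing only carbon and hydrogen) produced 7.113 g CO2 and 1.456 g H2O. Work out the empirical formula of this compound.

mol C = 7.113 / 44.01 = 0.1616; mass C = 0.1616 × 12.01 = 1.941 g
mol H = 2 × (1.456 / 18.02) = 0.1616; mass H = 0.1616 × 1.008 = 0.1629 g
Smallest is H at 0.1616 mol; normalising gives C 1.000, H 1.000
≈ 1:1 → CH

CH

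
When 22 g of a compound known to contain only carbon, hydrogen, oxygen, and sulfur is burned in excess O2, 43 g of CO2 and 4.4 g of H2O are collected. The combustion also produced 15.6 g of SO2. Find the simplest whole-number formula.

C8H4OS2

mol C = 43 / 44.01 = 0.9771; mass C = 0.9771 × 12.01 = 11.73 g
mol H = 2 × (4.4 / 18.02) = 0.4883; mass H = 0.4883 × 1.008 = 0.4923 g
mol S = 15.6 / 64.07 = 0.2435; mass S = 7.809 g
mass O = 22 − (20.04) = 1.965 g → mol O = 0.1228
Divide by the smallest (0.1228 mol O): C 7.956, H 3.977, O 1.000, S 1.983
→ C8H4OS2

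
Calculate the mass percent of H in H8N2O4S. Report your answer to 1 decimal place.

Molar mass = 8(1.008) + 2(14.01) + 4(16.00) + 1(32.07) = 132.154 g/mol
Mass of H per mole = 8 × 1.008 = 8.064 g
% H = 8.064 / 132.154 × 100 = 6.1%

6.1%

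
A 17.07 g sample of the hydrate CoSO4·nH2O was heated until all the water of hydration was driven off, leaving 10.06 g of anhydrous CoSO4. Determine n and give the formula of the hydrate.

Mass of water lost = 17.07 − 10.06 = 7.01 g → 7.01 / 18.02 = 0.389 mol H2O
Molar mass of CoSO4 = 155.00 g/mol → mol CoSO4 = 10.06 / 155.00 = 0.0649
n = 0.389 / 0.0649 = 5.99 ≈ 6 → CoSO4·6H2O

CoSO4·6H2O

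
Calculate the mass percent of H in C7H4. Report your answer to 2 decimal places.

4.58%

Molar mass = 7(12.01) + 4(1.008) = 88.102 g/mol
Mass of H per mole = 4 × 1.008 = 4.032 g
% H = 4.032 / 88.102 × 100 = 4.58%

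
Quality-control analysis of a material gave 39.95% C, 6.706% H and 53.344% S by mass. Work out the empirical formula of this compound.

C2H4S

Assume 100 g: 39.95 g C, 6.706 g H, 53.344 g S.
Moles — C: 39.95 / 12.01 = 3.326 mol; H: 6.706 / 1.008 = 6.653 mol; S: 53.344 / 32.07 = 1.663 mol
Smallest is S at 1.663 mol; normalising gives C 2.000, H 4.000, S 1.000
≈ 2:4:1 → C2H4S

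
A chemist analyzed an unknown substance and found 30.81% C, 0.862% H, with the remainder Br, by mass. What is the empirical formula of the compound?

Assume 100 g: 30.81 g C, 0.862 g H, 68.328 g Br.
C: 30.81 g ÷ 12.01 g/mol = 2.565 mol
H: 0.862 g ÷ 1.008 g/mol = 0.8552 mol
Br: 68.328 g ÷ 79.90 g/mol = 0.8552 mol
Divide by the smallest (0.8552 mol H): C 3.000, H 1.000, Br 1.000
≈ 3:1:1 → C3HBr

C3HBr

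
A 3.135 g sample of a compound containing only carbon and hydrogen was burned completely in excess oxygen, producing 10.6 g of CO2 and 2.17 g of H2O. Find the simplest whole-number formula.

mol C = 10.6 / 44.01 = 0.2409; mass C = 0.2409 × 12.01 = 2.893 g
mol H = 2 × (2.17 / 18.02) = 0.2408; mass H = 0.2408 × 1.008 = 0.2428 g
Ratios (÷ 0.2408): C 1.000, H 1.000
Ratio ≈ 1:1, so the empirical formula is CH

CH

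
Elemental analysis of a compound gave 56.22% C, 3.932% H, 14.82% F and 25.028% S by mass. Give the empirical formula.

C6H5FS

Assume 100 g: 56.22 g C, 3.932 g H, 14.82 g F, 25.028 g S.
Moles — C: 56.22 / 12.01 = 4.681 mol; H: 3.932 / 1.008 = 3.901 mol; F: 14.82 / 19.00 = 0.78 mol; S: 25.028 / 32.07 = 0.7804 mol
Ratios (÷ 0.78): C 6.001, H 5.001, F 1.000, S 1.001
≈ 6:5:1:1 → C6H5FS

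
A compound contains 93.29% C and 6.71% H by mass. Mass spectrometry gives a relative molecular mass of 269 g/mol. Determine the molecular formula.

C21H18

Assume 100 g: 93.29 g C, 6.71 g H.
C: 93.29 g ÷ 12.01 g/mol = 7.768 mol
H: 6.71 g ÷ 1.008 g/mol = 6.657 mol
Ratios (÷ 6.657): C 1.167, H 1.000
Multiply by 6: C 7.00, H 6.00 → C7H6
Empirical-formula mass = 90.12 g/mol
n = 269 / 90.12 = 2.98 ≈ 3
Molecular formula = (C7H6)×3 = C21H18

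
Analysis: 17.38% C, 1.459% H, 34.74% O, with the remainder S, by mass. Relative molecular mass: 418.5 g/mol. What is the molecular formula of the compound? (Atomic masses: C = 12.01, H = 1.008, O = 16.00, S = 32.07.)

Assume 100 g: 17.38 g C, 1.459 g H, 34.74 g O, 46.421 g S.
C: 17.38 g ÷ 12.01 g/mol = 1.447 mol
H: 1.459 g ÷ 1.008 g/mol = 1.447 mol
O: 34.74 g ÷ 16.00 g/mol = 2.171 mol
S: 46.421 g ÷ 32.07 g/mol = 1.447 mol
Smallest is C at 1.447 mol; normalising gives C 1.000, H 1.000, O 1.500, S 1.000
Scaling by 2: C 2.00, H 2.00, O 3.00, S 2.00 → C2H2O3S2
Empirical-formula mass = 138.18 g/mol
n = 418.5 / 138.18 = 3.03 ≈ 3
Molecular formula = (C2H2O3S2)×3 = C6H6O9S6

C6H6O9S6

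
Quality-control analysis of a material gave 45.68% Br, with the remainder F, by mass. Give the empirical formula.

BrF5

Assume 100 g: 45.68 g Br, 54.32 g F.
n(Br) = 45.68/79.90 = 0.5717, n(F) = 54.32/19.00 = 2.859
Ratios (÷ 0.5717): Br 1.000, F 5.001
Ratio ≈ 1:5, so the empirical formula is BrF5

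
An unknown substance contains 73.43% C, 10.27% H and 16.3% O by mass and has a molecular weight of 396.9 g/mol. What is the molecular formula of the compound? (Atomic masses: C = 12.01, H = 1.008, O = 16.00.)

Assume 100 g: 73.43 g C, 10.27 g H, 16.3 g O.
n(C) = 73.43/12.01 = 6.114, n(H) = 10.27/1.008 = 10.19, n(O) = 16.3/16.00 = 1.019
Divide by the smallest (1.019 mol O): C 6.002, H 10.001, O 1.000
→ C6H10O
Empirical-formula mass = 98.14 g/mol
n = 396.9 / 98.14 = 4.04 ≈ 4
Molecular formula = (C6H10O)×4 = C24H40O4

C24H40O4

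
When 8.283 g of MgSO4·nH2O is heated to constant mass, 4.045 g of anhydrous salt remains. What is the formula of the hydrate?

MgSO4·7H2O

Mass of water lost = 8.283 − 4.045 = 4.238 g → 4.238 / 18.02 = 0.2352 mol H2O
Molar mass of MgSO4 = 120.38 g/mol → mol MgSO4 = 4.045 / 120.38 = 0.0336
n = 0.2352 / 0.0336 = 7.00 ≈ 7 → MgSO4·7H2O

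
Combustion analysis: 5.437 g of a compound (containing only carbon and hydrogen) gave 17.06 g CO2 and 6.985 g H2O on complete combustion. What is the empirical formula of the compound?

CH2

mol C = 17.06 / 44.01 = 0.3876; mass C = 0.3876 × 12.01 = 4.656 g
mol H = 2 × (6.985 / 18.02) = 0.7752; mass H = 0.7752 × 1.008 = 0.7815 g
Smallest is C at 0.3876 mol; normalising gives C 1.000, H 2.000
→ CH2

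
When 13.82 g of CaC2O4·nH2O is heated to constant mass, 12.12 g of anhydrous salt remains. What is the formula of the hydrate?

CaC2O4·H2O

Mass of water lost = 13.82 − 12.12 = 1.7 g → 1.7 / 18.02 = 0.09434 mol H2O
Molar mass of CaC2O4 = 128.10 g/mol → mol CaC2O4 = 12.12 / 128.10 = 0.09461
n = 0.09434 / 0.09461 = 1.00 ≈ 1 → CaC2O4·H2O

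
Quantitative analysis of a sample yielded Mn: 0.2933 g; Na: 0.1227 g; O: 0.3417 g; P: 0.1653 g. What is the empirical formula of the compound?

MnNaO4P

Moles — Mn: 0.2933 / 54.94 = 0.005339 mol; Na: 0.1227 / 22.99 = 0.005337 mol; O: 0.3417 / 16.00 = 0.02136 mol; P: 0.1653 / 30.97 = 0.005337 mol
Smallest is Na at 0.005337 mol; normalising gives Mn 1.000, Na 1.000, O 4.001, P 1.000
≈ 1:1:4:1 → MnNaO4P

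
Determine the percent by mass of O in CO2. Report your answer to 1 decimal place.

72.7%

Molar mass = 1(12.01) + 2(16.00) = 44.010 g/mol
Mass of O per mole = 2 × 16.00 = 32.000 g
% O = 32.000 / 44.010 × 100 = 72.7%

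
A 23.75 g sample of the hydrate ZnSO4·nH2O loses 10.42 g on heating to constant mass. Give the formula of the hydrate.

Mass of anhydrous ZnSO4 = 23.75 − 10.42 = 13.33 g
mol H2O = 10.42 / 18.02 = 0.5782
Molar mass of ZnSO4 = 161.45 g/mol → mol ZnSO4 = 13.33 / 161.45 = 0.08256
n = 0.5782 / 0.08256 = 7.00 ≈ 7 → ZnSO4·7H2O

ZnSO4·7H2O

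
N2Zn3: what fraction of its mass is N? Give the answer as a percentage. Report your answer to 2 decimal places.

Molar mass = 2(14.01) + 3(65.38) = 224.160 g/mol
Mass of N per mole = 2 × 14.01 = 28.020 g
% N = 28.020 / 224.160 × 100 = 12.50%

12.50%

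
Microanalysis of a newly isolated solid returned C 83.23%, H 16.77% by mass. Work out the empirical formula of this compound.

Assume 100 g: 83.23 g C, 16.77 g H.
n(C) = 83.23/12.01 = 6.93, n(H) = 16.77/1.008 = 16.64
Divide by the smallest (6.93 mol C): C 1.000, H 2.401
Multiply by 5: C 5.00, H 12.00 → C5H12

C5H12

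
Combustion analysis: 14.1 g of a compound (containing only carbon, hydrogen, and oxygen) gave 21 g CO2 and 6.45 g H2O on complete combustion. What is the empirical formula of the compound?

mol C = 21 / 44.01 = 0.4772; mass C = 0.4772 × 12.01 = 5.731 g
mol H = 2 × (6.45 / 18.02) = 0.7159; mass H = 0.7159 × 1.008 = 0.7216 g
mass O = 14.1 − (6.452) = 7.648 g → mol O = 0.4780
Smallest is C at 0.4772 mol; normalising gives C 1.000, H 1.500, O 1.002
×2: C 2.00, H 3.00, O 2.00 → C2H3O2

C2H3O2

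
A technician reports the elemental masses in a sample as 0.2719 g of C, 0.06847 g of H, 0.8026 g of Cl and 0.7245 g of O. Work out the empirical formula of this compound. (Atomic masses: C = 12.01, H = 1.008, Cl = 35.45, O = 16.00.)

CH3ClO2

n(C) = 0.2719/12.01 = 0.02264, n(H) = 0.06847/1.008 = 0.06793, n(Cl) = 0.8026/35.45 = 0.02264, n(O) = 0.7245/16.00 = 0.04528
Ratios (÷ 0.02264): C 1.000, H 3.000, Cl 1.000, O 2.000
Ratio ≈ 1:3:1:2, so the empirical formula is CH3ClO2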